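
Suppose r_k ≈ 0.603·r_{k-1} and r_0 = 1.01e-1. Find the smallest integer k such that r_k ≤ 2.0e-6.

After k steps, r_k ≈ 1.01e-1·0.603^k.
Need 0.603^k ≤ 2.0e-6/1.01e-1 = 1.9802e-05.
k ≥ ln(1.9802e-05)/ln(0.603) = -10.8297/-0.50584 = 21.409.
Smallest integer k = 22.

22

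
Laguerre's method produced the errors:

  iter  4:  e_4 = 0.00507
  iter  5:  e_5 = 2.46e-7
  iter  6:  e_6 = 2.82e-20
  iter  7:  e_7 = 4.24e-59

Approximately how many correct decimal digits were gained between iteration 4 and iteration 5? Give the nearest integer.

4

Digits gained ≈ log₁₀(e_4/e_5) = log₁₀(0.00507/2.46e-7) = log₁₀(20609.8) ≈ 4.314.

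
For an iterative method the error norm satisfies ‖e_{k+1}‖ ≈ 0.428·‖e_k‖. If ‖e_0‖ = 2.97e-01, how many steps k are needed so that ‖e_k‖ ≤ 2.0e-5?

After k steps, ‖e_k‖ ≈ 2.97e-01·0.428^k.
Need 0.428^k ≤ 2.0e-5/2.97e-01 = 6.73401e-05.
k ≥ ln(6.73401e-05)/ln(0.428) = -9.6058/-0.84863 = 11.319.
Smallest integer k = 12.

12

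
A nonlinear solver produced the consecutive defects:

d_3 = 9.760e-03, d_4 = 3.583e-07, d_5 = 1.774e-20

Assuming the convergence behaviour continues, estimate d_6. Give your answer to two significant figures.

First estimate the order: p ≈ ln(d_5/d_4) / ln(d_4/d_3) = ln(1.774e-20/3.583e-07)/ln(3.583e-07/9.760e-03) = ln(4.95116e-14)/ln(3.67111e-05) ≈ 2.9999.
Then d_6 ≈ d_5·(d_5/d_4)^p = 1.774e-20·(4.95116e-14)^2.9999 = 1.774e-20·1.21745e-40 ≈ 2.16e-60.

2.2e-60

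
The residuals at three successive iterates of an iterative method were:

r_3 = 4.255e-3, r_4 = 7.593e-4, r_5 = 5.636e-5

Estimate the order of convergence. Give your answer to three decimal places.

p ≈ ln(r_5/r_4) / ln(r_4/r_3)
  = ln(5.636e-5/7.593e-4) / ln(7.593e-4/4.255e-3)
  = ln(0.0742263) / ln(0.178449)
  = -2.600637 / -1.723452 ≈ 1.508970

1.509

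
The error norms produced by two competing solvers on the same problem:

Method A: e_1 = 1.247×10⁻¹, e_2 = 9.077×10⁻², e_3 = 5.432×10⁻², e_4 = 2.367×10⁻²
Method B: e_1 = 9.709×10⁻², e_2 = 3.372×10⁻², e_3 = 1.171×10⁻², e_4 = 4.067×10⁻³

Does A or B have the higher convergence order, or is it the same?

A

Method A: p ≈ ln(2.367×10⁻²/5.432×10⁻²)/ln(5.432×10⁻²/9.077×10⁻²) ≈ 1.62.
Method B: p ≈ ln(4.067×10⁻³/1.171×10⁻²)/ln(1.171×10⁻²/3.372×10⁻²) ≈ 1.00.
Method A has the higher order (≈1.6 vs ≈1.0).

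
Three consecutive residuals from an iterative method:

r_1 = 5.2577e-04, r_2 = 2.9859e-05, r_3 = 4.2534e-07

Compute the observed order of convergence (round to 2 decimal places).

p ≈ ln(r_3/r_2) / ln(r_2/r_1)
  = ln(4.2534e-07/2.9859e-05) / ln(2.9859e-05/5.2577e-04)
  = ln(0.014245) / ln(0.056791)
  = -4.25135 / -2.86838 ≈ 1.48214

1.48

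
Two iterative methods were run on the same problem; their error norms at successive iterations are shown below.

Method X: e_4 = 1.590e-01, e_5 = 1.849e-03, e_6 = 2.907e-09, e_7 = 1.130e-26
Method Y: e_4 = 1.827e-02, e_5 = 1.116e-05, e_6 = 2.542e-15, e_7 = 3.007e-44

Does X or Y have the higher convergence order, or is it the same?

Method X: p ≈ ln(1.130e-26/2.907e-09)/ln(2.907e-09/1.849e-03) ≈ 3.00.
Method Y: p ≈ ln(3.007e-44/2.542e-15)/ln(2.542e-15/1.116e-05) ≈ 3.00.
Both orders ≈ 3.0 — effectively the same.

same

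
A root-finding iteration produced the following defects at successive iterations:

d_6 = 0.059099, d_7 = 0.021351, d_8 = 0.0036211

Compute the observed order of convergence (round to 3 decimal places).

p ≈ ln(d_8/d_7) / ln(d_7/d_6)
  = ln(0.0036211/0.021351) / ln(0.021351/0.059099)
  = ln(0.169599) / ln(0.361275)
  = -1.774318 / -1.018116 ≈ 1.742746

1.743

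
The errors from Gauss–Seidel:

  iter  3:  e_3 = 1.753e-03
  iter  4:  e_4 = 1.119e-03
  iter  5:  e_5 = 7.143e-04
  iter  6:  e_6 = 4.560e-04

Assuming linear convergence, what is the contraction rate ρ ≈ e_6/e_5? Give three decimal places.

0.638

ρ ≈ e_6/e_5 = 4.560e-04/7.143e-04 = 0.63839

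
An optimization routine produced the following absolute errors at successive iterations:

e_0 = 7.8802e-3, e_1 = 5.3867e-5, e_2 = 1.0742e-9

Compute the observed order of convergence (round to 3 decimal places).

p ≈ ln(e_2/e_1) / ln(e_1/e_0)
  = ln(1.0742e-9/5.3867e-5) / ln(5.3867e-5/7.8802e-3)
  = ln(1.99417e-05) / ln(0.00683574)
  = -10.822698 / -4.985591 ≈ 2.170795

2.171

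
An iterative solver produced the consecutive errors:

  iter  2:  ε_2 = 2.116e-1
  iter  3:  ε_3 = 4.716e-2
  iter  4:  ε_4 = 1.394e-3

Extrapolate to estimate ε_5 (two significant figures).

3.6e-7

First estimate the order: p ≈ ln(ε_4/ε_3) / ln(ε_3/ε_2) = ln(1.394e-3/4.716e-2)/ln(4.716e-2/2.116e-1) = ln(0.0295589)/ln(0.222873) ≈ 2.3458.
Then ε_5 ≈ ε_4·(ε_4/ε_3)^p = 1.394e-3·(0.0295589)^2.3458 = 1.394e-3·0.000258548 ≈ 3.604e-07.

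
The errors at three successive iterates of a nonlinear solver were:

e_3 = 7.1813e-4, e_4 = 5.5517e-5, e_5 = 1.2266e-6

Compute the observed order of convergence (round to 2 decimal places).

1.49

p ≈ ln(e_5/e_4) / ln(e_4/e_3)
  = ln(1.2266e-6/5.5517e-5) / ln(5.5517e-5/7.1813e-4)
  = ln(0.0220941) / ln(0.0773077)
  = -3.81244 / -2.55996 ≈ 1.48926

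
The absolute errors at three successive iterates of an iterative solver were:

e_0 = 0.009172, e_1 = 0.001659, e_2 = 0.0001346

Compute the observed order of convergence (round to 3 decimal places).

p ≈ ln(e_2/e_1) / ln(e_1/e_0)
  = ln(0.0001346/0.001659) / ln(0.001659/0.009172)
  = ln(0.0811332) / ln(0.180877)
  = -2.511663 / -1.709938 ≈ 1.468862

1.469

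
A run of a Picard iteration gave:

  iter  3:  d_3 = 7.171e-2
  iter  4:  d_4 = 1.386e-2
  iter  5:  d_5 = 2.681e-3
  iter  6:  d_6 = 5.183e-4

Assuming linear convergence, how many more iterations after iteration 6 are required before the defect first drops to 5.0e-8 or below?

6

Rate ρ ≈ d_6/d_5 = 5.183e-4/2.681e-3 = 0.1933.
After j more steps, d_{6+j} ≈ 5.183e-4·ρ^j; need ρ^j ≤ 5.0e-8/5.183e-4 = 9.64692e-05.
j ≥ ln(9.64692e-05)/ln(0.1933) = -9.2463/-1.64351 = 5.626.
So 6 more iterations are needed.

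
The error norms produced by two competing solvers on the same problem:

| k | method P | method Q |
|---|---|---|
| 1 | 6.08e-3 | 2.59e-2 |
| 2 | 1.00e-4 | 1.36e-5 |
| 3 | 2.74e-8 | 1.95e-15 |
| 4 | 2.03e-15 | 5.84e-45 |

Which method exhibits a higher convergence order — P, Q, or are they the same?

Method P: p ≈ ln(2.03e-15/2.74e-8)/ln(2.74e-8/1.00e-4) ≈ 2.00.
Method Q: p ≈ ln(5.84e-45/1.95e-15)/ln(1.95e-15/1.36e-5) ≈ 3.00.
Method Q has the higher order (≈3.0 vs ≈2.0).

Q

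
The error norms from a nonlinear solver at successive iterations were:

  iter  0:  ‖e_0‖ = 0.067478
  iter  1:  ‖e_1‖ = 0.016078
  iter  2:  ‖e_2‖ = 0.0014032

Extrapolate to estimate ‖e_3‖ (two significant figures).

First estimate the order: p ≈ ln(‖e_2‖/‖e_1‖) / ln(‖e_1‖/‖e_0‖) = ln(0.0014032/0.016078)/ln(0.016078/0.067478) = ln(0.0872745)/ln(0.23827) ≈ 1.7002.
Then ‖e_3‖ ≈ ‖e_2‖·(‖e_2‖/‖e_1‖)^p = 0.0014032·(0.0872745)^1.7002 = 0.0014032·0.0158233 ≈ 2.22e-05.

2.2e-5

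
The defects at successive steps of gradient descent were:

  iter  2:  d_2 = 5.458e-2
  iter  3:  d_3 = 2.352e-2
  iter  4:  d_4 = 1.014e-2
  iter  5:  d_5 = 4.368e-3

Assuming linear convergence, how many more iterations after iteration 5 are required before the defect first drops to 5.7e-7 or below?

11

Rate ρ ≈ d_5/d_4 = 4.368e-3/1.014e-2 = 0.4308.
After j more steps, d_{5+j} ≈ 4.368e-3·ρ^j; need ρ^j ≤ 5.7e-7/4.368e-3 = 0.000130495.
j ≥ ln(0.000130495)/ln(0.4308) = -8.9442/-0.84211 = 10.621.
So 11 more iterations are needed.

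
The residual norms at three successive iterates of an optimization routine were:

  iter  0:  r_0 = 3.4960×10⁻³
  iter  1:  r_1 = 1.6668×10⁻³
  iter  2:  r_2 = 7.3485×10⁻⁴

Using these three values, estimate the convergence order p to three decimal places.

1.106

p ≈ ln(r_2/r_1) / ln(r_1/r_0)
  = ln(7.3485×10⁻⁴/1.6668×10⁻³) / ln(1.6668×10⁻³/3.4960×10⁻³)
  = ln(0.440875) / ln(0.476773)
  = -0.818994 / -0.740715 ≈ 1.105680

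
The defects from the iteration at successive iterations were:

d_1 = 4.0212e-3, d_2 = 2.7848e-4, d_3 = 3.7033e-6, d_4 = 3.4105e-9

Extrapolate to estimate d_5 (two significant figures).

4.2e-14

First estimate the order: p ≈ ln(d_4/d_3) / ln(d_3/d_2) = ln(3.4105e-9/3.7033e-6)/ln(3.7033e-6/2.7848e-4) = ln(0.000920935)/ln(0.0132983) ≈ 1.6180.
Then d_5 ≈ d_4·(d_4/d_3)^p = 3.4105e-9·(0.000920935)^1.6180 = 3.4105e-9·1.22496e-05 ≈ 4.178e-14.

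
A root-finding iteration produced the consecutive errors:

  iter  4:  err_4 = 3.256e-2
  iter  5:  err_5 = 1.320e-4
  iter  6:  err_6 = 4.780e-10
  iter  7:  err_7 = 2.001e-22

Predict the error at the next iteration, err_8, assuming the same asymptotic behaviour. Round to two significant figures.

First estimate the order: p ≈ ln(err_7/err_6) / ln(err_6/err_5) = ln(2.001e-22/4.780e-10)/ln(4.780e-10/1.320e-4) = ln(4.18619e-13)/ln(3.62121e-06) ≈ 2.2749.
Then err_8 ≈ err_7·(err_7/err_6)^p = 2.001e-22·(4.18619e-13)^2.2749 = 2.001e-22·6.93228e-29 ≈ 1.387e-50.

1.4e-50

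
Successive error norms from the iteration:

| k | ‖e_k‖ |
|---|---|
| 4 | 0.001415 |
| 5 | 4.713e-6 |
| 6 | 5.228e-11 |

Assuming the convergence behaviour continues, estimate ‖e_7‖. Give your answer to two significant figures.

6.4e-21

First estimate the order: p ≈ ln(‖e_6‖/‖e_5‖) / ln(‖e_5‖/‖e_4‖) = ln(5.228e-11/4.713e-6)/ln(4.713e-6/0.001415) = ln(1.10927e-05)/ln(0.00333074) ≈ 2.0000.
Then ‖e_7‖ ≈ ‖e_6‖·(‖e_6‖/‖e_5‖)^p = 5.228e-11·(1.10927e-05)^2.0000 = 5.228e-11·1.23048e-10 ≈ 6.433e-21.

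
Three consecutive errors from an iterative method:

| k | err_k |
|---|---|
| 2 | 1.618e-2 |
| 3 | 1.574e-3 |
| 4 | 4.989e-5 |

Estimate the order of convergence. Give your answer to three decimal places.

1.481

p ≈ ln(err_4/err_3) / ln(err_3/err_2)
  = ln(4.989e-5/1.574e-3) / ln(1.574e-3/1.618e-2)
  = ln(0.0316963) / ln(0.0972806)
  = -3.451555 / -2.330156 ≈ 1.481255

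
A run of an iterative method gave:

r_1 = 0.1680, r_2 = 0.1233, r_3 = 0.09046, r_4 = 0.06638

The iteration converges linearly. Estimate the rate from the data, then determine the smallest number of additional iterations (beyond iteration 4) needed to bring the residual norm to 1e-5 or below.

Rate ρ ≈ r_4/r_3 = 0.06638/0.09046 = 0.7338.
After j more steps, r_{4+j} ≈ 0.06638·ρ^j; need ρ^j ≤ 1e-5/0.06638 = 0.000150648.
j ≥ ln(0.000150648)/ln(0.7338) = -8.8006/-0.30952 = 28.433.
So 29 more iterations are needed.

29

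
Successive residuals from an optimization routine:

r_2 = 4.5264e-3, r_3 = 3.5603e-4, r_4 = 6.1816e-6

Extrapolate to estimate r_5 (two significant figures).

First estimate the order: p ≈ ln(r_4/r_3) / ln(r_3/r_2) = ln(6.1816e-6/3.5603e-4)/ln(3.5603e-4/4.5264e-3) = ln(0.0173626)/ln(0.0786563) ≈ 1.5942.
Then r_5 ≈ r_4·(r_4/r_3)^p = 6.1816e-6·(0.0173626)^1.5942 = 6.1816e-6·0.00156169 ≈ 9.654e-09.

9.7e-9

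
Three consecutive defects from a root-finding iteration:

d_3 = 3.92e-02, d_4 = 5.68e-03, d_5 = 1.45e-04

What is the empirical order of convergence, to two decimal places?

p ≈ ln(d_5/d_4) / ln(d_4/d_3)
  = ln(1.45e-04/5.68e-03) / ln(5.68e-03/3.92e-02)
  = ln(0.0255282) / ln(0.144898)
  = -3.66797 / -1.93173 ≈ 1.89880

1.90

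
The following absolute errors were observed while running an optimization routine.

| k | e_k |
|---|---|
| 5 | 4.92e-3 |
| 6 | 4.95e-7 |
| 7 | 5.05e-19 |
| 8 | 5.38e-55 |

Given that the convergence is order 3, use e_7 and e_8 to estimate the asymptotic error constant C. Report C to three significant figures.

C ≈ e_8 / e_7^3
  = 5.38e-55 / (5.05e-19)^3
  = 5.38e-55 / 1.28788e-55 ≈ 4.1774

4.18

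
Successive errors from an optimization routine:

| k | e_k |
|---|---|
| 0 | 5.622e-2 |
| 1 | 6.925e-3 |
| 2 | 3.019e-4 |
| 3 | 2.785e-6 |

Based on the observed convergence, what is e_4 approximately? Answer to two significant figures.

First estimate the order: p ≈ ln(e_3/e_2) / ln(e_2/e_1) = ln(2.785e-6/3.019e-4)/ln(3.019e-4/6.925e-3) = ln(0.00922491)/ln(0.0435957) ≈ 1.4957.
Then e_4 ≈ e_3·(e_3/e_2)^p = 2.785e-6·(0.00922491)^1.4957 = 2.785e-6·0.000904053 ≈ 2.518e-09.

2.5e-9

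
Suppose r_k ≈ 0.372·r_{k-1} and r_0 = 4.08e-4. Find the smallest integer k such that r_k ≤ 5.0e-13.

After k steps, r_k ≈ 4.08e-4·0.372^k.
Need 0.372^k ≤ 5.0e-13/4.08e-4 = 1.22549e-09.
k ≥ ln(1.22549e-09)/ln(0.372) = -20.5199/-0.98886 = 20.751.
Smallest integer k = 21.

21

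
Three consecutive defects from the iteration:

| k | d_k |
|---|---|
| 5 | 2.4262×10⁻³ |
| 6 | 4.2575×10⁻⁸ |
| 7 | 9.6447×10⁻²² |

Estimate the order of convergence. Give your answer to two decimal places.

2.87

p ≈ ln(d_7/d_6) / ln(d_6/d_5)
  = ln(9.6447×10⁻²²/4.2575×10⁻⁸) / ln(4.2575×10⁻⁸/2.4262×10⁻³)
  = ln(2.26534e-14) / ln(1.7548e-05)
  = -31.41847 / -10.95057 ≈ 2.86912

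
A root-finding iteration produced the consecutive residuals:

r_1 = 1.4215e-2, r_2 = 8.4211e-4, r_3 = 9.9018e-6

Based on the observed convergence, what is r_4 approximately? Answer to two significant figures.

First estimate the order: p ≈ ln(r_3/r_2) / ln(r_2/r_1) = ln(9.9018e-6/8.4211e-4)/ln(8.4211e-4/1.4215e-2) = ln(0.0117583)/ln(0.0592409) ≈ 1.5722.
Then r_4 ≈ r_3·(r_3/r_2)^p = 9.9018e-6·(0.0117583)^1.5722 = 9.9018e-6·0.000925115 ≈ 9.16e-09.

9.2e-9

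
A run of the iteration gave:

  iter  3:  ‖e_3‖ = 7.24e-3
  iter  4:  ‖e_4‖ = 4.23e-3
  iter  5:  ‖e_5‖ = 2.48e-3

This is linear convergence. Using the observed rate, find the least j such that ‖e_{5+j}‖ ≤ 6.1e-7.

Rate ρ ≈ ‖e_5‖/‖e_4‖ = 2.48e-3/4.23e-3 = 0.5863.
After j more steps, ‖e_{5+j}‖ ≈ 2.48e-3·ρ^j; need ρ^j ≤ 6.1e-7/2.48e-3 = 0.000245968.
j ≥ ln(0.000245968)/ln(0.5863) = -8.3103/-0.53392 = 15.565.
So 16 more iterations are needed.

16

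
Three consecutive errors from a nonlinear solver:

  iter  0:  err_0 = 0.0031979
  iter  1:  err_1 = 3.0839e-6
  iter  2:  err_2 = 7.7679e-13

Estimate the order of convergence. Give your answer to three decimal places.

2.188

p ≈ ln(err_2/err_1) / ln(err_1/err_0)
  = ln(7.7679e-13/3.0839e-6) / ln(3.0839e-6/0.0031979)
  = ln(2.51886e-07) / ln(0.000964352)
  = -15.194289 / -6.944054 ≈ 2.188101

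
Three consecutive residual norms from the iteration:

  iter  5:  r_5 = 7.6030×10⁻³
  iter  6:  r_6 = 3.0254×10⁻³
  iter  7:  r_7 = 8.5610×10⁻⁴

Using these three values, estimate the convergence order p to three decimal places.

p ≈ ln(r_7/r_6) / ln(r_6/r_5)
  = ln(8.5610×10⁻⁴/3.0254×10⁻³) / ln(3.0254×10⁻³/7.6030×10⁻³)
  = ln(0.282971) / ln(0.397922)
  = -1.262411 / -0.921499 ≈ 1.369954

1.370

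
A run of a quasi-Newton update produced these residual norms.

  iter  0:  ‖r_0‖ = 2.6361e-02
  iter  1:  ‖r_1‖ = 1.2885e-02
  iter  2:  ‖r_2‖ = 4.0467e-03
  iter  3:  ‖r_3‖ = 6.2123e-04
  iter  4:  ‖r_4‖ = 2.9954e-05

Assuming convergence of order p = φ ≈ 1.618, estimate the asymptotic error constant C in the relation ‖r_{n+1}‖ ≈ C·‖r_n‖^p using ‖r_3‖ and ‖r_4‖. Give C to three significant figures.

4.62

C ≈ ‖r_4‖ / ‖r_3‖^1.618
  = 2.9954e-05 / (6.2123e-04)^1.618
  = 2.9954e-05 / 6.47862e-06 ≈ 4.6235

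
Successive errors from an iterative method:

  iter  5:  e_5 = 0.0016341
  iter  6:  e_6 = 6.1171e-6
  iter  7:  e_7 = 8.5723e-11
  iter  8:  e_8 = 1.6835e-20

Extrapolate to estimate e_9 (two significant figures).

First estimate the order: p ≈ ln(e_8/e_7) / ln(e_7/e_6) = ln(1.6835e-20/8.5723e-11)/ln(8.5723e-11/6.1171e-6) = ln(1.96388e-10)/ln(1.40137e-05) ≈ 2.0000.
Then e_9 ≈ e_8·(e_8/e_7)^p = 1.6835e-20·(1.96388e-10)^2.0000 = 1.6835e-20·3.85682e-20 ≈ 6.493e-40.

6.5e-40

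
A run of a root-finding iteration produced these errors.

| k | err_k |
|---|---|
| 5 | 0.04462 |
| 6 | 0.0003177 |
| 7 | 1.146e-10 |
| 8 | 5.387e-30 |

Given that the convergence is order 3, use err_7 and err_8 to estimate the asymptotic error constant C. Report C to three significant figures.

3.58

C ≈ err_8 / err_7^3
  = 5.387e-30 / (1.146e-10)^3
  = 5.387e-30 / 1.50506e-30 ≈ 3.5793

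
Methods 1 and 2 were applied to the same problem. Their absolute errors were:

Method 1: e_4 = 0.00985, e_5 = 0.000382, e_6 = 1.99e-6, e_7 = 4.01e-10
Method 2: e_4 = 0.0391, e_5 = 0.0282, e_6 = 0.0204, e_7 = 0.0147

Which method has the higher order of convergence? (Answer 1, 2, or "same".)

1

Method 1: p ≈ ln(4.01e-10/1.99e-6)/ln(1.99e-6/0.000382) ≈ 1.62.
Method 2: p ≈ ln(0.0147/0.0204)/ln(0.0204/0.0282) ≈ 1.01.
Method 1 has the higher order (≈1.6 vs ≈1.0).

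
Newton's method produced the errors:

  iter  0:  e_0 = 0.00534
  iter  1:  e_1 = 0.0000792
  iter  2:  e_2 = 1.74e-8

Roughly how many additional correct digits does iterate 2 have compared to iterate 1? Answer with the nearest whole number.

4

Digits gained ≈ log₁₀(e_1/e_2) = log₁₀(0.0000792/1.74e-8) = log₁₀(4551.72) ≈ 3.658.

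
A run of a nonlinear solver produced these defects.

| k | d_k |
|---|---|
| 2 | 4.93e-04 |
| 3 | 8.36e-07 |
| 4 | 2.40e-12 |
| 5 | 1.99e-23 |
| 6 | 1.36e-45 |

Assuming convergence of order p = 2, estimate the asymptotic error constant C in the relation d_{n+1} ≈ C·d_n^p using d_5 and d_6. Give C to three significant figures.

C ≈ d_6 / d_5^2
  = 1.36e-45 / (1.99e-23)^2
  = 1.36e-45 / 3.9601e-46 ≈ 3.4343

3.43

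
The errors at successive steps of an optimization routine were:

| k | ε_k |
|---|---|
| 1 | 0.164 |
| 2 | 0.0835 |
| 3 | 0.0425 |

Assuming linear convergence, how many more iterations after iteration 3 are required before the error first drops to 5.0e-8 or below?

21

Rate ρ ≈ ε_3/ε_2 = 0.0425/0.0835 = 0.5090.
After j more steps, ε_{3+j} ≈ 0.0425·ρ^j; need ρ^j ≤ 5.0e-8/0.0425 = 1.17647e-06.
j ≥ ln(1.17647e-06)/ln(0.5090) = -13.6530/-0.67531 = 20.217.
So 21 more iterations are needed.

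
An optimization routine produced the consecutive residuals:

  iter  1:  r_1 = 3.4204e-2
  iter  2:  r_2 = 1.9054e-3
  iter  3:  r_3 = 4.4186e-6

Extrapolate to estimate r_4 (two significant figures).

First estimate the order: p ≈ ln(r_3/r_2) / ln(r_2/r_1) = ln(4.4186e-6/1.9054e-3)/ln(1.9054e-3/3.4204e-2) = ln(0.00231899)/ln(0.0557069) ≈ 2.1009.
Then r_4 ≈ r_3·(r_3/r_2)^p = 4.4186e-6·(0.00231899)^2.1009 = 4.4186e-6·2.91579e-06 ≈ 1.288e-11.

1.3e-11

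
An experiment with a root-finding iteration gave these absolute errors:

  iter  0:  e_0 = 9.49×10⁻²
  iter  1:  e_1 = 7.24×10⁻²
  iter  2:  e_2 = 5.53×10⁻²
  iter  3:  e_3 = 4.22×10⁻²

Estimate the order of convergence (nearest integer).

Consecutive ratios: e_3/e_2 = 4.22×10⁻²/5.53×10⁻² = 0.76311, e_2/e_1 = 5.53×10⁻²/7.24×10⁻² = 0.763812.
p ≈ ln(0.76311)/ln(0.763812) = -0.2704/-0.2694 ≈ 1.00.
So the convergence is linear (order 1).

1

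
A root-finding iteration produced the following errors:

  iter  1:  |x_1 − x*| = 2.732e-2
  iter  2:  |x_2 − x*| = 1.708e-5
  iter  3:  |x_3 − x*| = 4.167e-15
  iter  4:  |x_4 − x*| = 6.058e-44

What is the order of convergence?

Consecutive ratios: |x_4 − x*|/|x_3 − x*| = 6.058e-44/4.167e-15 = 1.4538e-29, |x_3 − x*|/|x_2 − x*| = 4.167e-15/1.708e-5 = 2.4397e-10.
p ≈ ln(1.4538e-29)/ln(2.4397e-10) = -66.4008/-22.1340 ≈ 3.00.
So the convergence is cubic (order 3).

3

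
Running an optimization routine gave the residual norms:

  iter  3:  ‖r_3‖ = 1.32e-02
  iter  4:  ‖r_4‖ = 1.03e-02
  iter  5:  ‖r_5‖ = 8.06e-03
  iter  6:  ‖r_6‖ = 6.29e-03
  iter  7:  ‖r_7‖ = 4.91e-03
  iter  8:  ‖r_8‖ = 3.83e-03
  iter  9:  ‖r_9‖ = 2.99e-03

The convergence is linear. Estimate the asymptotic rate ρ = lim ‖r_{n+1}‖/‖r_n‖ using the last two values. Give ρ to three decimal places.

ρ ≈ ‖r_9‖/‖r_8‖ = 2.99e-03/3.83e-03 = 0.78068

0.781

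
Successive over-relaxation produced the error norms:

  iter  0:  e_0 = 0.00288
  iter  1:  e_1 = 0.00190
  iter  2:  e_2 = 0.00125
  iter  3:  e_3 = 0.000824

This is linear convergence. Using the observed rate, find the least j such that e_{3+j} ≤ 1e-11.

Rate ρ ≈ e_3/e_2 = 0.000824/0.00125 = 0.6592.
After j more steps, e_{3+j} ≈ 0.000824·ρ^j; need ρ^j ≤ 1e-11/0.000824 = 1.21359e-08.
j ≥ ln(1.21359e-08)/ln(0.6592) = -18.2271/-0.41673 = 43.738.
So 44 more iterations are needed.

44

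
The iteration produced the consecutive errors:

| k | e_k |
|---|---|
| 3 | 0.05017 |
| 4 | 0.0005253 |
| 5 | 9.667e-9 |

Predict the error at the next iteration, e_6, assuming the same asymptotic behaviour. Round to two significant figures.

First estimate the order: p ≈ ln(e_5/e_4) / ln(e_4/e_3) = ln(9.667e-9/0.0005253)/ln(0.0005253/0.05017) = ln(1.84028e-05)/ln(0.0104704) ≈ 2.3914.
Then e_6 ≈ e_5·(e_5/e_4)^p = 9.667e-9·(1.84028e-05)^2.3914 = 9.667e-9·4.74726e-12 ≈ 4.589e-20.

4.6e-20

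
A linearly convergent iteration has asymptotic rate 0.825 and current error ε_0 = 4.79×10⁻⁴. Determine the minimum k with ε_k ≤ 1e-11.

After k steps, ε_k ≈ 4.79×10⁻⁴·0.825^k.
Need 0.825^k ≤ 1e-11/4.79×10⁻⁴ = 2.08768e-08.
k ≥ ln(2.08768e-08)/ln(0.825) = -17.6846/-0.19237 = 91.930.
Smallest integer k = 92.

92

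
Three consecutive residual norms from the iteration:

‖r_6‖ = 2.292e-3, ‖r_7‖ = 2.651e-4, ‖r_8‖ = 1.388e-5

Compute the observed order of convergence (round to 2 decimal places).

1.37

p ≈ ln(‖r_8‖/‖r_7‖) / ln(‖r_7‖/‖r_6‖)
  = ln(1.388e-5/2.651e-4) / ln(2.651e-4/2.292e-3)
  = ln(0.0523576) / ln(0.115663)
  = -2.94966 / -2.15707 ≈ 1.36744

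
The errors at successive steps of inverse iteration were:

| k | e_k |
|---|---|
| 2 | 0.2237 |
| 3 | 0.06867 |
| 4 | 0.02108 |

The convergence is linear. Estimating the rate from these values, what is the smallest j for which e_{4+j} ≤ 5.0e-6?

Rate ρ ≈ e_4/e_3 = 0.02108/0.06867 = 0.3070.
After j more steps, e_{4+j} ≈ 0.02108·ρ^j; need ρ^j ≤ 5.0e-6/0.02108 = 0.000237192.
j ≥ ln(0.000237192)/ln(0.3070) = -8.3466/-1.18091 = 7.068.
So 8 more iterations are needed.

8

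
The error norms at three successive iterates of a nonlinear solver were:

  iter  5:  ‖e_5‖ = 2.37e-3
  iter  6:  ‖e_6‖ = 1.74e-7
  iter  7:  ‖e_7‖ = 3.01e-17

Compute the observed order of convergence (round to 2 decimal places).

2.36

p ≈ ln(‖e_7‖/‖e_6‖) / ln(‖e_6‖/‖e_5‖)
  = ln(3.01e-17/1.74e-7) / ln(1.74e-7/2.37e-3)
  = ln(1.72989e-10) / ln(7.34177e-05)
  = -22.47779 / -9.51935 ≈ 2.36127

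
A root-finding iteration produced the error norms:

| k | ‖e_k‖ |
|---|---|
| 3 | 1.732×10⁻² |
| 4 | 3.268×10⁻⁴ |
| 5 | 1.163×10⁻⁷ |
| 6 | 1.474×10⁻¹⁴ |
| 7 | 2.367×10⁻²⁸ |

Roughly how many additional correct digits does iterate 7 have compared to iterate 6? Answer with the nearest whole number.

14

Digits gained ≈ log₁₀(‖e_6‖/‖e_7‖) = log₁₀(1.474×10⁻¹⁴/2.367×10⁻²⁸) = log₁₀(6.22729e+13) ≈ 13.794.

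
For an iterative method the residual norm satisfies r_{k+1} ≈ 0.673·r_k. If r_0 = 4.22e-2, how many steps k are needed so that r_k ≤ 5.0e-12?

58

After k steps, r_k ≈ 4.22e-2·0.673^k.
Need 0.673^k ≤ 5.0e-12/4.22e-2 = 1.18483e-10.
k ≥ ln(1.18483e-10)/ln(0.673) = -22.8563/-0.39601 = 57.716.
Smallest integer k = 58.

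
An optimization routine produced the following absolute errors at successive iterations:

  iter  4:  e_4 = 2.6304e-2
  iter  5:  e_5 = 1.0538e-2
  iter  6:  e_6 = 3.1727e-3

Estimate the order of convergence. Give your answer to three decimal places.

p ≈ ln(e_6/e_5) / ln(e_5/e_4)
  = ln(3.1727e-3/1.0538e-2) / ln(1.0538e-2/2.6304e-2)
  = ln(0.301072) / ln(0.400623)
  = -1.200406 / -0.914734 ≈ 1.312301

1.312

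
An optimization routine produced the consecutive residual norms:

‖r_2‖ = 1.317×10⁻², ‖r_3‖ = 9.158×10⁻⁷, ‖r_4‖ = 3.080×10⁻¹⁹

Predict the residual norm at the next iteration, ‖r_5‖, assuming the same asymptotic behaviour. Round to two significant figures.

1.2e-56

First estimate the order: p ≈ ln(‖r_4‖/‖r_3‖) / ln(‖r_3‖/‖r_2‖) = ln(3.080×10⁻¹⁹/9.158×10⁻⁷)/ln(9.158×10⁻⁷/1.317×10⁻²) = ln(3.36318e-13)/ln(6.95368e-05) ≈ 3.0000.
Then ‖r_5‖ ≈ ‖r_4‖·(‖r_4‖/‖r_3‖)^p = 3.080×10⁻¹⁹·(3.36318e-13)^3.0000 = 3.080×10⁻¹⁹·3.80409e-38 ≈ 1.172e-56.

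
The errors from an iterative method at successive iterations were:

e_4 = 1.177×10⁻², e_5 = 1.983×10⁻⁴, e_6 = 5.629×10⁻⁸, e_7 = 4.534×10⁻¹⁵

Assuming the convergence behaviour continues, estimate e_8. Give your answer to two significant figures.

First estimate the order: p ≈ ln(e_7/e_6) / ln(e_6/e_5) = ln(4.534×10⁻¹⁵/5.629×10⁻⁸)/ln(5.629×10⁻⁸/1.983×10⁻⁴) = ln(8.05472e-08)/ln(0.000283863) ≈ 2.0000.
Then e_8 ≈ e_7·(e_7/e_6)^p = 4.534×10⁻¹⁵·(8.05472e-08)^2.0000 = 4.534×10⁻¹⁵·6.48785e-15 ≈ 2.942e-29.

2.9e-29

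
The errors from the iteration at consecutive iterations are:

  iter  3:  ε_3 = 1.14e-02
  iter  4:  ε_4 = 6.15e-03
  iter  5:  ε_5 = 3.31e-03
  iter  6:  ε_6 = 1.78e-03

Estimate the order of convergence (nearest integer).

Consecutive ratios: ε_6/ε_5 = 1.78e-03/3.31e-03 = 0.537764, ε_5/ε_4 = 3.31e-03/6.15e-03 = 0.538211.
p ≈ ln(0.537764)/ln(0.538211) = -0.6203/-0.6195 ≈ 1.00.
So the convergence is linear (order 1).

1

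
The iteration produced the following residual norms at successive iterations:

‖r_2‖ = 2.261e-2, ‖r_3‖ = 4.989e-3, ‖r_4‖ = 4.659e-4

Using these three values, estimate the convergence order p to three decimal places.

p ≈ ln(‖r_4‖/‖r_3‖) / ln(‖r_3‖/‖r_2‖)
  = ln(4.659e-4/4.989e-3) / ln(4.989e-3/2.261e-2)
  = ln(0.0933854) / ln(0.220655)
  = -2.371020 / -1.511155 ≈ 1.569012

1.569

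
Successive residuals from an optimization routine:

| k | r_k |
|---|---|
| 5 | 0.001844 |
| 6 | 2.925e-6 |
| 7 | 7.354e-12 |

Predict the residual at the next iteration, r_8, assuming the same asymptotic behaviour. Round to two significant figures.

First estimate the order: p ≈ ln(r_7/r_6) / ln(r_6/r_5) = ln(7.354e-12/2.925e-6)/ln(2.925e-6/0.001844) = ln(2.51419e-06)/ln(0.00158623) ≈ 2.0001.
Then r_8 ≈ r_7·(r_7/r_6)^p = 7.354e-12·(2.51419e-06)^2.0001 = 7.354e-12·6.31301e-12 ≈ 4.643e-23.

4.6e-23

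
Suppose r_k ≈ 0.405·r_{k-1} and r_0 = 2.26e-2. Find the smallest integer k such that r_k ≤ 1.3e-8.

After k steps, r_k ≈ 2.26e-2·0.405^k.
Need 0.405^k ≤ 1.3e-8/2.26e-2 = 5.75221e-07.
k ≥ ln(5.75221e-07)/ln(0.405) = -14.3685/-0.90387 = 15.897.
Smallest integer k = 16.

16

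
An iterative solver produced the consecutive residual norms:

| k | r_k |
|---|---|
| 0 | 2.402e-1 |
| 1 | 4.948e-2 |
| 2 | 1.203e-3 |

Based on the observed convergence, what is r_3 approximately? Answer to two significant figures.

First estimate the order: p ≈ ln(r_2/r_1) / ln(r_1/r_0) = ln(1.203e-3/4.948e-2)/ln(4.948e-2/2.402e-1) = ln(0.0243129)/ln(0.205995) ≈ 2.3525.
Then r_3 ≈ r_2·(r_2/r_1)^p = 1.203e-3·(0.0243129)^2.3525 = 1.203e-3·0.000159471 ≈ 1.918e-07.

1.9e-7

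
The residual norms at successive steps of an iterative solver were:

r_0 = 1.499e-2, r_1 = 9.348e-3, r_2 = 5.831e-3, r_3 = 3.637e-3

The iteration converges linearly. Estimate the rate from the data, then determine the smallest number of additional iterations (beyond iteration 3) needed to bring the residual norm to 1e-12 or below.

47

Rate ρ ≈ r_3/r_2 = 3.637e-3/5.831e-3 = 0.6237.
After j more steps, r_{3+j} ≈ 3.637e-3·ρ^j; need ρ^j ≤ 1e-12/3.637e-3 = 2.74952e-10.
j ≥ ln(2.74952e-10)/ln(0.6237) = -22.0144/-0.47209 = 46.632.
So 47 more iterations are needed.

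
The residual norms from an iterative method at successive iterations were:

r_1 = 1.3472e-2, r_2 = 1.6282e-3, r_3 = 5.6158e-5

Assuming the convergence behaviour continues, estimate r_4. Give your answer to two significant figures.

2.6e-7

First estimate the order: p ≈ ln(r_3/r_2) / ln(r_2/r_1) = ln(5.6158e-5/1.6282e-3)/ln(1.6282e-3/1.3472e-2) = ln(0.0344908)/ln(0.120858) ≈ 1.5934.
Then r_4 ≈ r_3·(r_3/r_2)^p = 5.6158e-5·(0.0344908)^1.5934 = 5.6158e-5·0.0046771 ≈ 2.627e-07.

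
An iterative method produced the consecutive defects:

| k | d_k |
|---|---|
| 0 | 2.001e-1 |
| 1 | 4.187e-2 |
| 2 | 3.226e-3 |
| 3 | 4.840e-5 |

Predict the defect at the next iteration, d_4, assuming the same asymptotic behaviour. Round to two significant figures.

First estimate the order: p ≈ ln(d_3/d_2) / ln(d_2/d_1) = ln(4.840e-5/3.226e-3)/ln(3.226e-3/4.187e-2) = ln(0.0150031)/ln(0.077048) ≈ 1.6383.
Then d_4 ≈ d_3·(d_3/d_2)^p = 4.840e-5·(0.0150031)^1.6383 = 4.840e-5·0.0010281 ≈ 4.976e-08.

5.0e-8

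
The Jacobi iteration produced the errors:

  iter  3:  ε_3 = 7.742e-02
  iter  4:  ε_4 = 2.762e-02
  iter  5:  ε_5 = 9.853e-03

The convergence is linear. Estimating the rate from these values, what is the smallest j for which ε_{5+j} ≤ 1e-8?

Rate ρ ≈ ε_5/ε_4 = 9.853e-03/2.762e-02 = 0.3567.
After j more steps, ε_{5+j} ≈ 9.853e-03·ρ^j; need ρ^j ≤ 1e-8/9.853e-03 = 1.01492e-06.
j ≥ ln(1.01492e-06)/ln(0.3567) = -13.8007/-1.03086 = 13.388.
So 14 more iterations are needed.

14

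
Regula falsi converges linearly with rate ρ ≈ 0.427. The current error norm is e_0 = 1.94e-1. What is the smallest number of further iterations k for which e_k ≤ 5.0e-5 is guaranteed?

After k steps, e_k ≈ 1.94e-1·0.427^k.
Need 0.427^k ≤ 5.0e-5/1.94e-1 = 0.000257732.
k ≥ ln(0.000257732)/ln(0.427) = -8.2636/-0.85097 = 9.711.
Smallest integer k = 10.

10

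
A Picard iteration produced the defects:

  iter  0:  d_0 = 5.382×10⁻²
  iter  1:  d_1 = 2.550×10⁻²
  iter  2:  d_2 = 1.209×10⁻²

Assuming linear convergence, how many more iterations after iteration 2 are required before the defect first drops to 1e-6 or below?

Rate ρ ≈ d_2/d_1 = 1.209×10⁻²/2.550×10⁻² = 0.4741.
After j more steps, d_{2+j} ≈ 1.209×10⁻²·ρ^j; need ρ^j ≤ 1e-6/1.209×10⁻² = 8.2713e-05.
j ≥ ln(8.2713e-05)/ln(0.4741) = -9.4001/-0.74634 = 12.595.
So 13 more iterations are needed.

13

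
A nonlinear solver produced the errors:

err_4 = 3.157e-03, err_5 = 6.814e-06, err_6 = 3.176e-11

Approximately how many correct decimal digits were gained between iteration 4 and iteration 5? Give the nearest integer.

3

Digits gained ≈ log₁₀(err_4/err_5) = log₁₀(3.157e-03/6.814e-06) = log₁₀(463.311) ≈ 2.666.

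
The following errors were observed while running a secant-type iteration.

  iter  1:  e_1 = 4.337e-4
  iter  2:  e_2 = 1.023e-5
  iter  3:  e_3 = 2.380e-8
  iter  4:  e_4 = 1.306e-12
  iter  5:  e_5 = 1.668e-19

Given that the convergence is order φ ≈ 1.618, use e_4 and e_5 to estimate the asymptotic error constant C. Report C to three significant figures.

C ≈ e_5 / e_4^1.618
  = 1.668e-19 / (1.306e-12)^1.618
  = 1.668e-19 / 5.91012e-20 ≈ 2.8223

2.82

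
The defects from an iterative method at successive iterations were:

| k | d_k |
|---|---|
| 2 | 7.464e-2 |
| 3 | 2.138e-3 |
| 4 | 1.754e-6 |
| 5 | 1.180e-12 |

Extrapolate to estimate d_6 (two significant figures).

5.3e-25

First estimate the order: p ≈ ln(d_5/d_4) / ln(d_4/d_3) = ln(1.180e-12/1.754e-6)/ln(1.754e-6/2.138e-3) = ln(6.72748e-07)/ln(0.000820393) ≈ 2.0001.
Then d_6 ≈ d_5·(d_5/d_4)^p = 1.180e-12·(6.72748e-07)^2.0001 = 1.180e-12·4.51947e-13 ≈ 5.333e-25.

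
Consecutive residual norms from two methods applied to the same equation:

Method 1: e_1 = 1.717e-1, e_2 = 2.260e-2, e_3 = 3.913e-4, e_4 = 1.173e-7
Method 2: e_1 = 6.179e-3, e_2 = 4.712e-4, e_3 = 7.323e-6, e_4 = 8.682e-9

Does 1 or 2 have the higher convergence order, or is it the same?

1

Method 1: p ≈ ln(1.173e-7/3.913e-4)/ln(3.913e-4/2.260e-2) ≈ 2.00.
Method 2: p ≈ ln(8.682e-9/7.323e-6)/ln(7.323e-6/4.712e-4) ≈ 1.62.
Method 1 has the higher order (≈2.0 vs ≈1.6).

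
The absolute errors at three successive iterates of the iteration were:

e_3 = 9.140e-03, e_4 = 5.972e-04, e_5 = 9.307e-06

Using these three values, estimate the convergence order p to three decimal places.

p ≈ ln(e_5/e_4) / ln(e_4/e_3)
  = ln(9.307e-06/5.972e-04) / ln(5.972e-04/9.140e-03)
  = ln(0.0155844) / ln(0.0653392)
  = -4.161485 / -2.728163 ≈ 1.525380

1.525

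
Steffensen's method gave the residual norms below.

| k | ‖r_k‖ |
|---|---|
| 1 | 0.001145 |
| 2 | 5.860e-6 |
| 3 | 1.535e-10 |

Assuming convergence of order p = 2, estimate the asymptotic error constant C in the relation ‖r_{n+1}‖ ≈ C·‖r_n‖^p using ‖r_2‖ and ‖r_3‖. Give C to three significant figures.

C ≈ ‖r_3‖ / ‖r_2‖^2
  = 1.535e-10 / (5.860e-6)^2
  = 1.535e-10 / 3.43396e-11 ≈ 4.4701

4.47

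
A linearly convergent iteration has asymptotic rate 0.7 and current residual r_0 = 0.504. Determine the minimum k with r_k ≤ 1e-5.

After k steps, r_k ≈ 0.504·0.7^k.
Need 0.7^k ≤ 1e-5/0.504 = 1.98413e-05.
k ≥ ln(1.98413e-05)/ln(0.7) = -10.8277/-0.35667 = 30.358.
Smallest integer k = 31.

31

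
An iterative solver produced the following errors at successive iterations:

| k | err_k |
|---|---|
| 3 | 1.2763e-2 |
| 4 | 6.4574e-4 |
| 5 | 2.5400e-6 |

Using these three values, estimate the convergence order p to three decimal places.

p ≈ ln(err_5/err_4) / ln(err_4/err_3)
  = ln(2.5400e-6/6.4574e-4) / ln(6.4574e-4/1.2763e-2)
  = ln(0.00393347) / ln(0.0505947)
  = -5.538233 / -2.983908 ≈ 1.856033

1.856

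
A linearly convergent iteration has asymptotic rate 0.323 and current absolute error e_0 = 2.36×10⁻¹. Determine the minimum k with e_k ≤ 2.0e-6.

11

After k steps, e_k ≈ 2.36×10⁻¹·0.323^k.
Need 0.323^k ≤ 2.0e-6/2.36×10⁻¹ = 8.47458e-06.
k ≥ ln(8.47458e-06)/ln(0.323) = -11.6784/-1.13010 = 10.334.
Smallest integer k = 11.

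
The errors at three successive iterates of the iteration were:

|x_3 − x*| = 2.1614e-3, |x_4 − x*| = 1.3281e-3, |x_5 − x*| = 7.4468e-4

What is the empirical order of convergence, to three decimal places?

1.188

p ≈ ln(|x_5 − x*|/|x_4 − x*|) / ln(|x_4 − x*|/|x_3 − x*|)
  = ln(7.4468e-4/1.3281e-3) / ln(1.3281e-3/2.1614e-3)
  = ln(0.560711) / ln(0.614463)
  = -0.578550 / -0.487007 ≈ 1.187971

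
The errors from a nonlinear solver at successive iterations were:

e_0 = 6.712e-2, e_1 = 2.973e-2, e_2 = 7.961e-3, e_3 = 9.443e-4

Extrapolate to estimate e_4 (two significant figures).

First estimate the order: p ≈ ln(e_3/e_2) / ln(e_2/e_1) = ln(9.443e-4/7.961e-3)/ln(7.961e-3/2.973e-2) = ln(0.118616)/ln(0.267777) ≈ 1.6180.
Then e_4 ≈ e_3·(e_3/e_2)^p = 9.443e-4·(0.118616)^1.6180 = 9.443e-4·0.0317661 ≈ 3e-05.

3.0e-5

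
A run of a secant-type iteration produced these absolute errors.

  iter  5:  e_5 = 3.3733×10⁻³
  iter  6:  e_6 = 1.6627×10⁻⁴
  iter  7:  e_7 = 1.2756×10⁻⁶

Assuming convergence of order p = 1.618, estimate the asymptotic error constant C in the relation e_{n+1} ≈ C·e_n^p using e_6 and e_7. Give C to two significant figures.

C ≈ e_7 / e_6^1.618
  = 1.2756×10⁻⁶ / (1.6627×10⁻⁴)^1.618
  = 1.2756×10⁻⁶ / 7.67851e-07 ≈ 1.6613

1.7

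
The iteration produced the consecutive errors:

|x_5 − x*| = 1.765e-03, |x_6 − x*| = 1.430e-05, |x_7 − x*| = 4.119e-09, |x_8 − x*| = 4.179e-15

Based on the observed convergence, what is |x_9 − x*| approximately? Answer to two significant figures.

First estimate the order: p ≈ ln(|x_8 − x*|/|x_7 − x*|) / ln(|x_7 − x*|/|x_6 − x*|) = ln(4.179e-15/4.119e-09)/ln(4.119e-09/1.430e-05) = ln(1.01457e-06)/ln(0.000288042) ≈ 1.6929.
Then |x_9 − x*| ≈ |x_8 − x*|·(|x_8 − x*|/|x_7 − x*|)^p = 4.179e-15·(1.01457e-06)^1.6929 = 4.179e-15·7.13239e-11 ≈ 2.981e-25.

3.0e-25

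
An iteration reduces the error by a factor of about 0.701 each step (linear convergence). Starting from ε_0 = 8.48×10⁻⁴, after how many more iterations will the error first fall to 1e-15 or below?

After k steps, ε_k ≈ 8.48×10⁻⁴·0.701^k.
Need 0.701^k ≤ 1e-15/8.48×10⁻⁴ = 1.17925e-12.
k ≥ ln(1.17925e-12)/ln(0.701) = -27.4661/-0.35525 = 77.315.
Smallest integer k = 78.

78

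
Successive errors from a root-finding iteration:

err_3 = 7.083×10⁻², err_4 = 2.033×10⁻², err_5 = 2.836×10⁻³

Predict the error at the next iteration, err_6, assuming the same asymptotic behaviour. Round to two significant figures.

First estimate the order: p ≈ ln(err_5/err_4) / ln(err_4/err_3) = ln(2.836×10⁻³/2.033×10⁻²)/ln(2.033×10⁻²/7.083×10⁻²) = ln(0.139498)/ln(0.287025) ≈ 1.5781.
Then err_6 ≈ err_5·(err_5/err_4)^p = 2.836×10⁻³·(0.139498)^1.5781 = 2.836×10⁻³·0.0446728 ≈ 0.0001267.

1.3e-4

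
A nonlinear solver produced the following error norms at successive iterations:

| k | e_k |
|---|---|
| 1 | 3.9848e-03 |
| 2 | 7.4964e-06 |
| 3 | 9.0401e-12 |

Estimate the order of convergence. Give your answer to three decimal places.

p ≈ ln(e_3/e_2) / ln(e_2/e_1)
  = ln(9.0401e-12/7.4964e-06) / ln(7.4964e-06/3.9848e-03)
  = ln(1.20593e-06) / ln(0.00188125)
  = -13.628260 / -6.275819 ≈ 2.171551

2.172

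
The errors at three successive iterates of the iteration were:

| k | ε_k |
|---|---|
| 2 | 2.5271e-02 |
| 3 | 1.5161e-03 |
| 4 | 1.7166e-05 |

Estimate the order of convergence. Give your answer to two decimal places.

p ≈ ln(ε_4/ε_3) / ln(ε_3/ε_2)
  = ln(1.7166e-05/1.5161e-03) / ln(1.5161e-03/2.5271e-02)
  = ln(0.0113225) / ln(0.0599937)
  = -4.48096 / -2.81352 ≈ 1.59265

1.59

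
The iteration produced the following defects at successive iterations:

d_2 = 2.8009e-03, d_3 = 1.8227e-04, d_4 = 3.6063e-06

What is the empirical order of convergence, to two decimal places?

1.44

p ≈ ln(d_4/d_3) / ln(d_3/d_2)
  = ln(3.6063e-06/1.8227e-04) / ln(1.8227e-04/2.8009e-03)
  = ln(0.0197855) / ln(0.0650755)
  = -3.92281 / -2.73221 ≈ 1.43576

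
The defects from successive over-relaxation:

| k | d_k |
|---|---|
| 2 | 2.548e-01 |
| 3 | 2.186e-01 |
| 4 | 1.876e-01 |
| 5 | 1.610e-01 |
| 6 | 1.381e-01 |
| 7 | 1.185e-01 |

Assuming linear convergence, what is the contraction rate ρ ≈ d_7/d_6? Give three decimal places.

ρ ≈ d_7/d_6 = 1.185e-01/1.381e-01 = 0.85807

0.858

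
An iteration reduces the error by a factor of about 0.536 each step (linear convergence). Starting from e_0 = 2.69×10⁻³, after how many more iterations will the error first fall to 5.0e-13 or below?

After k steps, e_k ≈ 2.69×10⁻³·0.536^k.
Need 0.536^k ≤ 5.0e-13/2.69×10⁻³ = 1.85874e-10.
k ≥ ln(1.85874e-10)/ln(0.536) = -22.4060/-0.62362 = 35.929.
Smallest integer k = 36.

36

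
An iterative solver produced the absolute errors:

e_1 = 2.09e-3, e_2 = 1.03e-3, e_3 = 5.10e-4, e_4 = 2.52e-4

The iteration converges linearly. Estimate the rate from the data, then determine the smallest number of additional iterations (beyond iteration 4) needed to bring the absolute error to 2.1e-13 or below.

30

Rate ρ ≈ e_4/e_3 = 2.52e-4/5.10e-4 = 0.4941.
After j more steps, e_{4+j} ≈ 2.52e-4·ρ^j; need ρ^j ≤ 2.1e-13/2.52e-4 = 8.33333e-10.
j ≥ ln(8.33333e-10)/ln(0.4941) = -20.9056/-0.70502 = 29.652.
So 30 more iterations are needed.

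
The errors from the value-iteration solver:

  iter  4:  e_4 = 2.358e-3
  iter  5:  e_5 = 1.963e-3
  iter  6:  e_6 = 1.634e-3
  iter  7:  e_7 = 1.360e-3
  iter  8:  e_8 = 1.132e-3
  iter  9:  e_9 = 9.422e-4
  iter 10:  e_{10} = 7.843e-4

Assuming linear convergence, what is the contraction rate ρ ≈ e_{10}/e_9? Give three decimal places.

0.832

ρ ≈ e_{10}/e_9 = 7.843e-4/9.422e-4 = 0.83241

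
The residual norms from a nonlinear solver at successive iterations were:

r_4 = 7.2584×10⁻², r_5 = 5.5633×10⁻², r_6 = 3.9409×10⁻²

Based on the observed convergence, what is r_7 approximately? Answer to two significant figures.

First estimate the order: p ≈ ln(r_6/r_5) / ln(r_5/r_4) = ln(3.9409×10⁻²/5.5633×10⁻²)/ln(5.5633×10⁻²/7.2584×10⁻²) = ln(0.708375)/ln(0.766464) ≈ 1.2963.
Then r_7 ≈ r_6·(r_6/r_5)^p = 3.9409×10⁻²·(0.708375)^1.2963 = 3.9409×10⁻²·0.639582 ≈ 0.02521.

2.5e-2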